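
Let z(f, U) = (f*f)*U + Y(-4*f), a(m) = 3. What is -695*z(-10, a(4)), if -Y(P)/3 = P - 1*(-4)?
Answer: -116760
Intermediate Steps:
Y(P) = -12 - 3*P (Y(P) = -3*(P - 1*(-4)) = -3*(P + 4) = -3*(4 + P) = -12 - 3*P)
z(f, U) = -12 + 12*f + U*f² (z(f, U) = (f*f)*U + (-12 - (-12)*f) = f²*U + (-12 + 12*f) = U*f² + (-12 + 12*f) = -12 + 12*f + U*f²)
-695*z(-10, a(4)) = -695*(-12 + 12*(-10) + 3*(-10)²) = -695*(-12 - 120 + 3*100) = -695*(-12 - 120 + 300) = -695*168 = -116760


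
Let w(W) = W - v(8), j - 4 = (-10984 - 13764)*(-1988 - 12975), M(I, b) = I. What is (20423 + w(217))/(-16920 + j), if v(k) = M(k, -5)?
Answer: 2579/46285926 ≈ 5.5719e-5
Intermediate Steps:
j = 370304328 (j = 4 + (-10984 - 13764)*(-1988 - 12975) = 4 - 24748*(-14963) = 4 + 370304324 = 370304328)
v(k) = k
w(W) = -8 + W (w(W) = W - 1*8 = W - 8 = -8 + W)
(20423 + w(217))/(-16920 + j) = (20423 + (-8 + 217))/(-16920 + 370304328) = (20423 + 209)/370287408 = 20632*(1/370287408) = 2579/46285926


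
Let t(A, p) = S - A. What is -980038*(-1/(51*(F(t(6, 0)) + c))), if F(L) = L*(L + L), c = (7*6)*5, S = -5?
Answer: 490019/11526 ≈ 42.514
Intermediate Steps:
t(A, p) = -5 - A
c = 210 (c = 42*5 = 210)
F(L) = 2*L**2 (F(L) = L*(2*L) = 2*L**2)
-980038*(-1/(51*(F(t(6, 0)) + c))) = -980038*(-1/(51*(2*(-5 - 1*6)**2 + 210))) = -980038*(-1/(51*(2*(-5 - 6)**2 + 210))) = -980038*(-1/(51*(2*(-11)**2 + 210))) = -980038*(-1/(51*(2*121 + 210))) = -980038*(-1/(51*(242 + 210))) = -980038/((-51*452)) = -980038/(-23052) = -980038*(-1/23052) = 490019/11526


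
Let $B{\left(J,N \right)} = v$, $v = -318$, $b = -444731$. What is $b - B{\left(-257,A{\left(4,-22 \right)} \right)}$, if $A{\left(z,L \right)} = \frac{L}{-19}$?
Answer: $-444413$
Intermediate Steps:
$A{\left(z,L \right)} = - \frac{L}{19}$ ($A{\left(z,L \right)} = L \left(- \frac{1}{19}\right) = - \frac{L}{19}$)
$B{\left(J,N \right)} = -318$
$b - B{\left(-257,A{\left(4,-22 \right)} \right)} = -444731 - -318 = -444731 + 318 = -444413$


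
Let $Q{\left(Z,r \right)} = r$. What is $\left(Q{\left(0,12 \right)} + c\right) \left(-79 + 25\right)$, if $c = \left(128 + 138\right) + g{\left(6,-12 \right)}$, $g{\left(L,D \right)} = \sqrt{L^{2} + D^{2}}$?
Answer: $-15012 - 324 \sqrt{5} \approx -15736.0$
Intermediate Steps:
$g{\left(L,D \right)} = \sqrt{D^{2} + L^{2}}$
$c = 266 + 6 \sqrt{5}$ ($c = \left(128 + 138\right) + \sqrt{\left(-12\right)^{2} + 6^{2}} = 266 + \sqrt{144 + 36} = 266 + \sqrt{180} = 266 + 6 \sqrt{5} \approx 279.42$)
$\left(Q{\left(0,12 \right)} + c\right) \left(-79 + 25\right) = \left(12 + \left(266 + 6 \sqrt{5}\right)\right) \left(-79 + 25\right) = \left(278 + 6 \sqrt{5}\right) \left(-54\right) = -15012 - 324 \sqrt{5}$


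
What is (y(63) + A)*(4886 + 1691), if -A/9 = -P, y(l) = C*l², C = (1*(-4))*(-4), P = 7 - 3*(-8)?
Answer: 419500791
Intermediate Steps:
P = 31 (P = 7 + 24 = 31)
C = 16 (C = -4*(-4) = 16)
y(l) = 16*l²
A = 279 (A = -(-9)*31 = -9*(-31) = 279)
(y(63) + A)*(4886 + 1691) = (16*63² + 279)*(4886 + 1691) = (16*3969 + 279)*6577 = (63504 + 279)*6577 = 63783*6577 = 419500791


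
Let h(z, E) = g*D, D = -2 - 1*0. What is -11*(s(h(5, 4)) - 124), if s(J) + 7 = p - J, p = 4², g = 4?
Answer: 1177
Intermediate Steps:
D = -2 (D = -2 + 0 = -2)
p = 16
h(z, E) = -8 (h(z, E) = 4*(-2) = -8)
s(J) = 9 - J (s(J) = -7 + (16 - J) = 9 - J)
-11*(s(h(5, 4)) - 124) = -11*((9 - 1*(-8)) - 124) = -11*((9 + 8) - 124) = -11*(17 - 124) = -11*(-107) = 1177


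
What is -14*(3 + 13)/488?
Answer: -28/61 ≈ -0.45902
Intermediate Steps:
-14*(3 + 13)/488 = -14*16*(1/488) = -224*1/488 = -28/61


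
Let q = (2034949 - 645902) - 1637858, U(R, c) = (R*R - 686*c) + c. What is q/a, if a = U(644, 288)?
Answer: -248811/217456 ≈ -1.1442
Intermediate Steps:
U(R, c) = R**2 - 685*c (U(R, c) = (R**2 - 686*c) + c = R**2 - 685*c)
q = -248811 (q = 1389047 - 1637858 = -248811)
a = 217456 (a = 644**2 - 685*288 = 414736 - 197280 = 217456)
q/a = -248811/217456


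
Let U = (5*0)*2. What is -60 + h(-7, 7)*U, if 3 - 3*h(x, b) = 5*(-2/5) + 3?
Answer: -60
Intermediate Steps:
U = 0 (U = 0*2 = 0)
h(x, b) = ⅔ (h(x, b) = 1 - (5*(-2/5) + 3)/3 = 1 - (5*(-2*⅕) + 3)/3 = 1 - (5*(-⅖) + 3)/3 = 1 - (-2 + 3)/3 = 1 - ⅓*1 = 1 - ⅓ = ⅔)
-60 + h(-7, 7)*U = -60 + (⅔)*0 = -60 + 0 = -60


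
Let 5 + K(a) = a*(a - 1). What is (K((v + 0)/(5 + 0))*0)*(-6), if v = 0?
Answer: 0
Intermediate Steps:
K(a) = -5 + a*(-1 + a) (K(a) = -5 + a*(a - 1) = -5 + a*(-1 + a))
(K((v + 0)/(5 + 0))*0)*(-6) = ((-5 + ((0 + 0)/(5 + 0))² - (0 + 0)/(5 + 0))*0)*(-6) = ((-5 + (0/5)² - 0/5)*0)*(-6) = ((-5 + (0*(⅕))² - 0/5)*0)*(-6) = ((-5 + 0² - 1*0)*0)*(-6) = ((-5 + 0 + 0)*0)*(-6) = -5*0*(-6) = 0*(-6) = 0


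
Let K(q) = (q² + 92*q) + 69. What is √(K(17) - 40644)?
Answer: I*√38722 ≈ 196.78*I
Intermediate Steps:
K(q) = 69 + q² + 92*q
√(K(17) - 40644) = √((69 + 17² + 92*17) - 40644) = √((69 + 289 + 1564) - 40644) = √(1922 - 40644) = √(-38722) = I*√38722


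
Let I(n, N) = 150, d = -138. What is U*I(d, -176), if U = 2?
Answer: 300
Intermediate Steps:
U*I(d, -176) = 2*150 = 300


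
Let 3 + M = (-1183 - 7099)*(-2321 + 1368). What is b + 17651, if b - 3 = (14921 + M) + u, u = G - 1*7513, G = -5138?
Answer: 7912667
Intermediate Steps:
u = -12651 (u = -5138 - 1*7513 = -5138 - 7513 = -12651)
M = 7892743 (M = -3 + (-1183 - 7099)*(-2321 + 1368) = -3 - 8282*(-953) = -3 + 7892746 = 7892743)
b = 7895016 (b = 3 + ((14921 + 7892743) - 12651) = 3 + (7907664 - 12651) = 3 + 7895013 = 7895016)
b + 17651 = 7895016 + 17651 = 7912667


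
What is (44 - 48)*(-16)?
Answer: 64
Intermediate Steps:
(44 - 48)*(-16) = -4*(-16) = 64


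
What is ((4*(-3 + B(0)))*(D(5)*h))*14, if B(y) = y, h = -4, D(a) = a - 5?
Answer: 0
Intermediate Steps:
D(a) = -5 + a
((4*(-3 + B(0)))*(D(5)*h))*14 = ((4*(-3 + 0))*((-5 + 5)*(-4)))*14 = ((4*(-3))*(0*(-4)))*14 = -12*0*14 = 0*14 = 0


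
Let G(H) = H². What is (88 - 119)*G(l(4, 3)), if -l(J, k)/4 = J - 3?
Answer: -496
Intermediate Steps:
l(J, k) = 12 - 4*J (l(J, k) = -4*(J - 3) = -4*(-3 + J) = 12 - 4*J)
(88 - 119)*G(l(4, 3)) = (88 - 119)*(12 - 4*4)² = -31*(12 - 16)² = -31*(-4)² = -31*16 = -496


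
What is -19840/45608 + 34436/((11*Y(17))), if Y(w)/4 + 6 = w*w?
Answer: 41359669/17747213 ≈ 2.3305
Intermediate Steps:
Y(w) = -24 + 4*w² (Y(w) = -24 + 4*(w*w) = -24 + 4*w²)
-19840/45608 + 34436/((11*Y(17))) = -19840/45608 + 34436/((11*(-24 + 4*17²))) = -19840*1/45608 + 34436/((11*(-24 + 4*289))) = -2480/5701 + 34436/((11*(-24 + 1156))) = -2480/5701 + 34436/((11*1132)) = -2480/5701 + 34436/12452 = -2480/5701 + 34436*(1/12452) = -2480/5701 + 8609/3113 = 41359669/17747213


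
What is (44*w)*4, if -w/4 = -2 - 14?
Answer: 11264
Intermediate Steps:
w = 64 (w = -4*(-2 - 14) = -4*(-16) = 64)
(44*w)*4 = (44*64)*4 = 2816*4 = 11264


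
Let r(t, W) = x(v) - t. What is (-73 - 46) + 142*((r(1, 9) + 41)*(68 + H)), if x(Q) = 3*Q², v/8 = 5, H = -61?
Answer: 4810841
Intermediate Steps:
v = 40 (v = 8*5 = 40)
r(t, W) = 4800 - t (r(t, W) = 3*40² - t = 3*1600 - t = 4800 - t)
(-73 - 46) + 142*((r(1, 9) + 41)*(68 + H)) = (-73 - 46) + 142*(((4800 - 1*1) + 41)*(68 - 61)) = -119 + 142*(((4800 - 1) + 41)*7) = -119 + 142*((4799 + 41)*7) = -119 + 142*(4840*7) = -119 + 142*33880 = -119 + 4810960 = 4810841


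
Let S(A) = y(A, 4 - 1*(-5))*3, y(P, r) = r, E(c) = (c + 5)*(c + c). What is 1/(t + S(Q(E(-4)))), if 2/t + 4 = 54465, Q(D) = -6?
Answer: 54461/1470449 ≈ 0.037037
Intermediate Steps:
E(c) = 2*c*(5 + c) (E(c) = (5 + c)*(2*c) = 2*c*(5 + c))
S(A) = 27 (S(A) = (4 - 1*(-5))*3 = (4 + 5)*3 = 9*3 = 27)
t = 2/54461 (t = 2/(-4 + 54465) = 2/54461 ≈ 3.6724e-5)
1/(t + S(Q(E(-4)))) = 1/(2/54461 + 27) = 1/(1470449/54461) = 54461/1470449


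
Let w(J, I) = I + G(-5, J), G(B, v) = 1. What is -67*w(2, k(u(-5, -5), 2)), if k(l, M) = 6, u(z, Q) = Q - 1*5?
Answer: -469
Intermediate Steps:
u(z, Q) = -5 + Q (u(z, Q) = Q - 5 = -5 + Q)
w(J, I) = 1 + I (w(J, I) = I + 1 = 1 + I)
-67*w(2, k(u(-5, -5), 2)) = -67*(1 + 6) = -67*7 = -469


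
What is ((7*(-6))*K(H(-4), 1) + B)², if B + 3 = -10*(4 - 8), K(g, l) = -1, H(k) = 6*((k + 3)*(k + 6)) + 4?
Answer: 6241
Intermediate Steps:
H(k) = 4 + 6*(3 + k)*(6 + k) (H(k) = 6*((3 + k)*(6 + k)) + 4 = 6*(3 + k)*(6 + k) + 4 = 4 + 6*(3 + k)*(6 + k))
B = 37 (B = -3 - 10*(4 - 8) = -3 - 10*(-4) = -3 + 40 = 37)
((7*(-6))*K(H(-4), 1) + B)² = ((7*(-6))*(-1) + 37)² = (-42*(-1) + 37)² = (42 + 37)² = 79² = 6241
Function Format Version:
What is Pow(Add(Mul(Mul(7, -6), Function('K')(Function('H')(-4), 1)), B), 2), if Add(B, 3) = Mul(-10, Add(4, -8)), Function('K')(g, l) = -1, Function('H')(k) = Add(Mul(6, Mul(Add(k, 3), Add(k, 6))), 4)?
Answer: 6241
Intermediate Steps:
Function('H')(k) = Add(4, Mul(6, Add(3, k), Add(6, k))) (Function('H')(k) = Add(Mul(6, Mul(Add(3, k), Add(6, k))), 4) = Add(Mul(6, Add(3, k), Add(6, k)), 4) = Add(4, Mul(6, Add(3, k), Add(6, k))))
B = 37 (B = Add(-3, Mul(-10, Add(4, -8))) = Add(-3, Mul(-10, -4)) = Add(-3, 40) = 37)
Pow(Add(Mul(Mul(7, -6), Function('K')(Function('H')(-4), 1)), B), 2) = Pow(Add(Mul(Mul(7, -6), -1), 37), 2) = Pow(Add(Mul(-42, -1), 37), 2) = Pow(Add(42, 37), 2) = Pow(79, 2) = 6241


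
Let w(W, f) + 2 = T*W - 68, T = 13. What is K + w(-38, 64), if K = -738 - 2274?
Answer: -3576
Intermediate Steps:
K = -3012
w(W, f) = -70 + 13*W (w(W, f) = -2 + (13*W - 68) = -2 + (-68 + 13*W) = -70 + 13*W)
K + w(-38, 64) = -3012 + (-70 + 13*(-38)) = -3012 + (-70 - 494) = -3012 - 564 = -3576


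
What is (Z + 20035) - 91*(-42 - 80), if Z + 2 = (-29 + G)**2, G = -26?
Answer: 34160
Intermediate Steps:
Z = 3023 (Z = -2 + (-29 - 26)**2 = -2 + (-55)**2 = -2 + 3025 = 3023)
(Z + 20035) - 91*(-42 - 80) = (3023 + 20035) - 91*(-42 - 80) = 23058 - 91*(-122) = 23058 + 11102 = 34160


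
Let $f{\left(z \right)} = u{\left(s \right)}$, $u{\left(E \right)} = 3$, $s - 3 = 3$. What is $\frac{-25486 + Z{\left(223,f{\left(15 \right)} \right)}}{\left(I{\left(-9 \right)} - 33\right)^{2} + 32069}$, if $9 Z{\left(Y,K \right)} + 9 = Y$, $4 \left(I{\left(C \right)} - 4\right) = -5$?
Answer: $- \frac{733312}{949941} \approx -0.77196$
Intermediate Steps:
$s = 6$ ($s = 3 + 3 = 6$)
$f{\left(z \right)} = 3$
$I{\left(C \right)} = \frac{11}{4}$ ($I{\left(C \right)} = 4 + \frac{1}{4} \left(-5\right) = 4 - \frac{5}{4} = \frac{11}{4}$)
$Z{\left(Y,K \right)} = -1 + \frac{Y}{9}$
$\frac{-25486 + Z{\left(223,f{\left(15 \right)} \right)}}{\left(I{\left(-9 \right)} - 33\right)^{2} + 32069} = \frac{-25486 + \left(-1 + \frac{1}{9} \cdot 223\right)}{\left(\frac{11}{4} - 33\right)^{2} + 32069} = \frac{-25486 + \left(-1 + \frac{223}{9}\right)}{\left(- \frac{121}{4}\right)^{2} + 32069} = \frac{-25486 + \frac{214}{9}}{\frac{14641}{16} + 32069} = - \frac{229160}{9 \cdot \frac{527745}{16}} = \left(- \frac{229160}{9}\right) \frac{16}{527745} = - \frac{733312}{949941}$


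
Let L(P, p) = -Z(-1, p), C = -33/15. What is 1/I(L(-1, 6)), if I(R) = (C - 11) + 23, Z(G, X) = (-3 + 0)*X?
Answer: 5/49 ≈ 0.10204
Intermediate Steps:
C = -11/5 (C = -33*1/15 = -11/5 ≈ -2.2000)
Z(G, X) = -3*X
L(P, p) = 3*p (L(P, p) = -(-3)*p = 3*p)
I(R) = 49/5 (I(R) = (-11/5 - 11) + 23 = -66/5 + 23 = 49/5)
1/I(L(-1, 6)) = 1/(49/5) = 5/49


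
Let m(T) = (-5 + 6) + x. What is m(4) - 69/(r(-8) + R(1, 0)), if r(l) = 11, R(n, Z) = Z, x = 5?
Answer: -3/11 ≈ -0.27273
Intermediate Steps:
m(T) = 6 (m(T) = (-5 + 6) + 5 = 1 + 5 = 6)
m(4) - 69/(r(-8) + R(1, 0)) = 6 - 69/(11 + 0) = 6 - 69/11 = -3/11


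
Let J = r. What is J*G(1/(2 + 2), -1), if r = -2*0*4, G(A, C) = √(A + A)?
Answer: 0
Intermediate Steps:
G(A, C) = √2*√A (G(A, C) = √(2*A) = √2*√A)
r = 0 (r = 0*4 = 0)
J = 0
J*G(1/(2 + 2), -1) = 0*(√2*√(1/(2 + 2))) = 0*(√2*√(1/4)) = 0*(√2*√(¼)) = 0*(√2*(½)) = 0*(√2/2) = 0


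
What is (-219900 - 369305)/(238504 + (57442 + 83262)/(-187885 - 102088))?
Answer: -170853541465/69159579688 ≈ -2.4704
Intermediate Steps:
(-219900 - 369305)/(238504 + (57442 + 83262)/(-187885 - 102088)) = -589205/(238504 + 140704/(-289973)) = -589205/(238504 + 140704*(-1/289973)) = -589205/(238504 - 140704/289973) = -589205/69159579688/289973 = -589205*289973/69159579688 = -170853541465/69159579688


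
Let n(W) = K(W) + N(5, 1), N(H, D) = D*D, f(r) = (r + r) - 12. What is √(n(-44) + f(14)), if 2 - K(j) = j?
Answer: 3*√7 ≈ 7.9373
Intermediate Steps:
f(r) = -12 + 2*r (f(r) = 2*r - 12 = -12 + 2*r)
N(H, D) = D²
K(j) = 2 - j
n(W) = 3 - W (n(W) = (2 - W) + 1² = (2 - W) + 1 = 3 - W)
√(n(-44) + f(14)) = √((3 - 1*(-44)) + (-12 + 2*14)) = √((3 + 44) + (-12 + 28)) = √(47 + 16) = √63 = 3*√7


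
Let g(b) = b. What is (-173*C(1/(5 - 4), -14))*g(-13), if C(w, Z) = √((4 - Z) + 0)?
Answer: 6747*√2 ≈ 9541.7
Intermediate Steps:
C(w, Z) = √(4 - Z)
(-173*C(1/(5 - 4), -14))*g(-13) = -173*√(4 - 1*(-14))*(-13) = -173*√(4 + 14)*(-13) = -519*√2*(-13) = 6747*√2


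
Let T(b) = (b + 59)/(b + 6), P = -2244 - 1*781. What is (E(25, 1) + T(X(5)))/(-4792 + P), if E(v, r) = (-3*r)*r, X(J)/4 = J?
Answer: -1/203242 ≈ -4.9202e-6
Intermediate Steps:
X(J) = 4*J
P = -3025 (P = -2244 - 781 = -3025)
E(v, r) = -3*r²
T(b) = (59 + b)/(6 + b)
(E(25, 1) + T(X(5)))/(-4792 + P) = (-3*1² + (59 + 4*5)/(6 + 4*5))/(-4792 - 3025) = (-3*1 + (59 + 20)/(6 + 20))/(-7817) = (-3 + 79/26)*(-1/7817) = (1/26)*(-1/7817) = -1/203242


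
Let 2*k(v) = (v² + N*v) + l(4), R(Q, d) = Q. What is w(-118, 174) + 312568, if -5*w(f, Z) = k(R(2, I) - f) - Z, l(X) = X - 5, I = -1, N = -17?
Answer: 3113669/10 ≈ 3.1137e+5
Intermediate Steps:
l(X) = -5 + X
k(v) = -½ + v²/2 - 17*v/2 (k(v) = ((v² - 17*v) + (-5 + 4))/2 = ((v² - 17*v) - 1)/2 = (-1 + v² - 17*v)/2 = -½ + v²/2 - 17*v/2)
w(f, Z) = 7/2 - 17*f/10 - (2 - f)²/10 + Z/5 (w(f, Z) = -((-½ + (2 - f)²/2 - 17*(2 - f)/2) - Z)/5 = -((-½ + (2 - f)²/2 + (-17 + 17*f/2)) - Z)/5 = -((-35/2 + (2 - f)²/2 + 17*f/2) - Z)/5 = -(-35/2 + (2 - f)²/2 - Z + 17*f/2)/5 = 7/2 - 17*f/10 - (2 - f)²/10 + Z/5)
w(-118, 174) + 312568 = (31/10 - 13/10*(-118) - ⅒*(-118)² + (⅕)*174) + 312568 = (31/10 + 767/5 - ⅒*13924 + 174/5) + 312568 = (31/10 + 767/5 - 6962/5 + 174/5) + 312568 = -12011/10 + 312568 = 3113669/10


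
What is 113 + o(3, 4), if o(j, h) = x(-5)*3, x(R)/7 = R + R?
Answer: -97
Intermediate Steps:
x(R) = 14*R (x(R) = 7*(R + R) = 7*(2*R) = 14*R)
o(j, h) = -210 (o(j, h) = (14*(-5))*3 = -70*3 = -210)
113 + o(3, 4) = 113 - 210 = -97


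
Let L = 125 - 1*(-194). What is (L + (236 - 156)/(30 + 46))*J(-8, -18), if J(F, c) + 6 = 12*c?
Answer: -1349982/19 ≈ -71052.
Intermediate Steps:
J(F, c) = -6 + 12*c
L = 319 (L = 125 + 194 = 319)
(L + (236 - 156)/(30 + 46))*J(-8, -18) = (319 + (236 - 156)/(30 + 46))*(-6 + 12*(-18)) = (319 + 80/76)*(-6 - 216) = (319 + 80*(1/76))*(-222) = (319 + 20/19)*(-222) = (6081/19)*(-222) = -1349982/19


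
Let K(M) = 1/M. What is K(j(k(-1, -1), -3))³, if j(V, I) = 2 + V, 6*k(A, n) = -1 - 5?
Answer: 1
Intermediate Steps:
k(A, n) = -1 (k(A, n) = (-1 - 5)/6 = (⅙)*(-6) = -1)
K(j(k(-1, -1), -3))³ = (1/(2 - 1))³ = (1/1)³ = 1³ = 1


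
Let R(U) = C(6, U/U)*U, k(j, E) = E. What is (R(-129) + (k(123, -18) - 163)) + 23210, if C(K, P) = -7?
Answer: 23932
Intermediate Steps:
R(U) = -7*U
(R(-129) + (k(123, -18) - 163)) + 23210 = (-7*(-129) + (-18 - 163)) + 23210 = (903 - 181) + 23210 = 722 + 23210 = 23932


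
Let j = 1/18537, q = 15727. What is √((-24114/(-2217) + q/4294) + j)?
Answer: √50308381077571936474422/58822831842 ≈ 3.8131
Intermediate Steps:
j = 1/18537 ≈ 5.3946e-5
√((-24114/(-2217) + q/4294) + j) = √((-24114/(-2217) + 15727/4294) + 1/18537) = √((-24114*(-1/2217) + 15727*(1/4294)) + 1/18537) = √((8038/739 + 15727/4294) + 1/18537) = √(46137425/3173266 + 1/18537) = √(855252620491/58822831842) = √50308381077571936474422/58822831842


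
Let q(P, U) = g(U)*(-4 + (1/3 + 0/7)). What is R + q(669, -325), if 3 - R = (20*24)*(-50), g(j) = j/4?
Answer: 291611/12 ≈ 24301.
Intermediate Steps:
g(j) = j/4 (g(j) = j*(¼) = j/4)
q(P, U) = -11*U/12 (q(P, U) = (U/4)*(-4 + (1/3 + 0/7)) = (U/4)*(-4 + (1*(⅓) + 0*(⅐))) = (U/4)*(-4 + (⅓ + 0)) = (U/4)*(-4 + ⅓) = (U/4)*(-11/3) = -11*U/12)
R = 24003 (R = 3 - 20*24*(-50) = 3 - 480*(-50) = 3 - 1*(-24000) = 3 + 24000 = 24003)
R + q(669, -325) = 24003 - 11/12*(-325) = 24003 + 3575/12 = 291611/12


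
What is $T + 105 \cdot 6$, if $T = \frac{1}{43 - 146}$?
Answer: $\frac{64889}{103} \approx 629.99$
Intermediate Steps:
$T = - \frac{1}{103}$ ($T = \frac{1}{-103} = - \frac{1}{103} \approx -0.0097087$)
$T + 105 \cdot 6 = - \frac{1}{103} + 105 \cdot 6 = - \frac{1}{103} + 630 = \frac{64889}{103}$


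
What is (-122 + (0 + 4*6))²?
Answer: 9604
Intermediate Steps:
(-122 + (0 + 4*6))² = (-122 + (0 + 24))² = (-122 + 24)² = (-98)² = 9604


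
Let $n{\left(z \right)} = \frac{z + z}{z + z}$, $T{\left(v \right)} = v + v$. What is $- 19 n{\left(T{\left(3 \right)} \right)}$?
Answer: $-19$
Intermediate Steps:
$T{\left(v \right)} = 2 v$
$n{\left(z \right)} = 1$ ($n{\left(z \right)} = \frac{2 z}{2 z} = 2 z \frac{1}{2 z} = 1$)
$- 19 n{\left(T{\left(3 \right)} \right)} = \left(-19\right) 1 = -19$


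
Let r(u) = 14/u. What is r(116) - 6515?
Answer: -377863/58 ≈ -6514.9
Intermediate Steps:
r(116) - 6515 = 14/116 - 6515 = 14*(1/116) - 6515 = 7/58 - 6515 = -377863/58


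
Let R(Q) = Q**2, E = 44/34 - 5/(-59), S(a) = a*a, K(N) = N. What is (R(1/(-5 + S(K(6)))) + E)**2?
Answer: 1769075564356/929070437689 ≈ 1.9041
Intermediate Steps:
S(a) = a**2
E = 1383/1003 (E = 44*(1/34) - 5*(-1/59) = 22/17 + 5/59 = 1383/1003 ≈ 1.3789)
(R(1/(-5 + S(K(6)))) + E)**2 = ((1/(-5 + 6**2))**2 + 1383/1003)**2 = ((1/(-5 + 36))**2 + 1383/1003)**2 = ((1/31)**2 + 1383/1003)**2 = (1/961 + 1383/1003)**2 = (1330066/963883)**2 = 1769075564356/929070437689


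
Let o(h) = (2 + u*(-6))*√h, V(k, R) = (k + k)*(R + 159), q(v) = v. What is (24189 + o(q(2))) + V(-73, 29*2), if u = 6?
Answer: -7493 - 34*√2 ≈ -7541.1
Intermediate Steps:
V(k, R) = 2*k*(159 + R) (V(k, R) = (2*k)*(159 + R) = 2*k*(159 + R))
o(h) = -34*√h (o(h) = (2 + 6*(-6))*√h = (2 - 36)*√h = -34*√h)
(24189 + o(q(2))) + V(-73, 29*2) = (24189 - 34*√2) + 2*(-73)*(159 + 29*2) = (24189 - 34*√2) + 2*(-73)*(159 + 58) = (24189 - 34*√2) + 2*(-73)*217 = (24189 - 34*√2) - 31682 = -7493 - 34*√2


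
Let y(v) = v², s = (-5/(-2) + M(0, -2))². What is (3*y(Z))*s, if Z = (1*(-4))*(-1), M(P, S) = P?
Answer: 300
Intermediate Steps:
Z = 4 (Z = -4*(-1) = 4)
s = 25/4 (s = (-5/(-2) + 0)² = (-5*(-½) + 0)² = (5/2 + 0)² = (5/2)² = 25/4 ≈ 6.2500)
(3*y(Z))*s = (3*4²)*(25/4) = (3*16)*(25/4) = 48*(25/4) = 300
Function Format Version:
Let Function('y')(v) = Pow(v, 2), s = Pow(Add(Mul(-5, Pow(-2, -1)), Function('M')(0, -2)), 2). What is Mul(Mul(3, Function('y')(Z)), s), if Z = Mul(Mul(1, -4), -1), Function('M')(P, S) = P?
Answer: 300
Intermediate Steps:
Z = 4 (Z = Mul(-4, -1) = 4)
s = Rational(25, 4) (s = Pow(Add(Mul(-5, Pow(-2, -1)), 0), 2) = Pow(Add(Mul(-5, Rational(-1, 2)), 0), 2) = Pow(Add(Rational(5, 2), 0), 2) = Pow(Rational(5, 2), 2) = Rational(25, 4) ≈ 6.2500)
Mul(Mul(3, Function('y')(Z)), s) = Mul(Mul(3, Pow(4, 2)), Rational(25, 4)) = Mul(Mul(3, 16), Rational(25, 4)) = Mul(48, Rational(25, 4)) = 300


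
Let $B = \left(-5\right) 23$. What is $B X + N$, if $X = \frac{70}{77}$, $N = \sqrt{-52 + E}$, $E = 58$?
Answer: $- \frac{1150}{11} + \sqrt{6} \approx -102.1$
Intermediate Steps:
$N = \sqrt{6}$ ($N = \sqrt{-52 + 58} = \sqrt{6} \approx 2.4495$)
$X = \frac{10}{11}$ ($X = 70 \cdot \frac{1}{77} = \frac{10}{11} \approx 0.90909$)
$B = -115$
$B X + N = \left(-115\right) \frac{10}{11} + \sqrt{6} = - \frac{1150}{11} + \sqrt{6}$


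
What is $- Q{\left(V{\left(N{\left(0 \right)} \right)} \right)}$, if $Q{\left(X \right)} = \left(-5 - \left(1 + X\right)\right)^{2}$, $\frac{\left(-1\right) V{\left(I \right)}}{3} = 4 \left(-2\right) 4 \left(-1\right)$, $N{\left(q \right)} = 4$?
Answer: $-8100$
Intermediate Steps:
$V{\left(I \right)} = -96$ ($V{\left(I \right)} = - 3 \cdot 4 \left(-2\right) 4 \left(-1\right) = - 3 \cdot 4 \left(\left(-8\right) \left(-1\right)\right) = - 3 \cdot 4 \cdot 8 = \left(-3\right) 32 = -96$)
$Q{\left(X \right)} = \left(-6 - X\right)^{2}$
$- Q{\left(V{\left(N{\left(0 \right)} \right)} \right)} = - \left(6 - 96\right)^{2} = - \left(-90\right)^{2} = \left(-1\right) 8100 = -8100$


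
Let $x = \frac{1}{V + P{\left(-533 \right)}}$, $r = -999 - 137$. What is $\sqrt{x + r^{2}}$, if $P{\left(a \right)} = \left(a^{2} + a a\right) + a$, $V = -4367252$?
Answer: $\frac{\sqrt{380222611956310553}}{542801} \approx 1136.0$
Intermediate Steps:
$P{\left(a \right)} = a + 2 a^{2}$ ($P{\left(a \right)} = \left(a^{2} + a^{2}\right) + a = 2 a^{2} + a = a + 2 a^{2}$)
$r = -1136$
$x = - \frac{1}{3799607}$ ($x = \frac{1}{-4367252 - 533 \left(1 + 2 \left(-533\right)\right)} = \frac{1}{-4367252 - 533 \left(1 - 1066\right)} = \frac{1}{-4367252 - -567645} = \frac{1}{-4367252 + 567645} = \frac{1}{-3799607} = - \frac{1}{3799607} \approx -2.6319 \cdot 10^{-7}$)
$\sqrt{x + r^{2}} = \sqrt{- \frac{1}{3799607} + \left(-1136\right)^{2}} = \sqrt{- \frac{1}{3799607} + 1290496} = \sqrt{\frac{4903377635071}{3799607}} = \frac{\sqrt{380222611956310553}}{542801}$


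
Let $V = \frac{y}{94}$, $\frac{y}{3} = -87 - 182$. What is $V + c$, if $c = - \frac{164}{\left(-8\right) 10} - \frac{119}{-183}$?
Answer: $- \frac{1012309}{172020} \approx -5.8848$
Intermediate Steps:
$y = -807$ ($y = 3 \left(-87 - 182\right) = 3 \left(-269\right) = -807$)
$c = \frac{9883}{3660}$ ($c = - \frac{164}{-80} - - \frac{119}{183} = \left(-164\right) \left(- \frac{1}{80}\right) + \frac{119}{183} = \frac{41}{20} + \frac{119}{183} = \frac{9883}{3660} \approx 2.7003$)
$V = - \frac{807}{94} \approx -8.5851$
$V + c = - \frac{807}{94} + \frac{9883}{3660} = - \frac{1012309}{172020}$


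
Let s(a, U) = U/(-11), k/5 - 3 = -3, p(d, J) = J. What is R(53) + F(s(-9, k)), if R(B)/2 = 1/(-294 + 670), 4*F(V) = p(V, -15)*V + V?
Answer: 1/188 ≈ 0.0053191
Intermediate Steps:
k = 0 (k = 15 + 5*(-3) = 15 - 15 = 0)
s(a, U) = -U/11 (s(a, U) = U*(-1/11) = -U/11)
F(V) = -7*V/2 (F(V) = (-15*V + V)/4 = (-14*V)/4 = -7*V/2)
R(B) = 1/188 (R(B) = 2/(-294 + 670) = 2/376 = 2*(1/376) = 1/188)
R(53) + F(s(-9, k)) = 1/188 - (-7)*0/22 = 1/188 - 7/2*0 = 1/188 + 0 = 1/188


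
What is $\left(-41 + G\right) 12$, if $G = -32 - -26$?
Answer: $-564$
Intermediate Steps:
$G = -6$ ($G = -32 + 26 = -6$)
$\left(-41 + G\right) 12 = \left(-41 - 6\right) 12 = \left(-47\right) 12 = -564$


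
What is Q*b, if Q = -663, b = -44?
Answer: 29172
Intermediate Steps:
Q*b = -663*(-44) = 29172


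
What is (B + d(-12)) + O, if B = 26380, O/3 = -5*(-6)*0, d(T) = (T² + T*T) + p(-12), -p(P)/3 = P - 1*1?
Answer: 26707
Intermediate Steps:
p(P) = 3 - 3*P (p(P) = -3*(P - 1*1) = -3*(P - 1) = -3*(-1 + P) = 3 - 3*P)
d(T) = 39 + 2*T² (d(T) = (T² + T*T) + (3 - 3*(-12)) = (T² + T²) + (3 + 36) = 2*T² + 39 = 39 + 2*T²)
O = 0 (O = 3*(-5*(-6)*0) = 3*(30*0) = 3*0 = 0)
(B + d(-12)) + O = (26380 + (39 + 2*(-12)²)) + 0 = (26380 + (39 + 2*144)) + 0 = (26380 + (39 + 288)) + 0 = (26380 + 327) + 0 = 26707 + 0 = 26707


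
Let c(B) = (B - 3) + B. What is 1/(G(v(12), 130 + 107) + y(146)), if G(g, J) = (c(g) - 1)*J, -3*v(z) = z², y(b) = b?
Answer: -1/23554 ≈ -4.2456e-5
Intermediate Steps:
c(B) = -3 + 2*B (c(B) = (-3 + B) + B = -3 + 2*B)
v(z) = -z²/3
G(g, J) = J*(-4 + 2*g) (G(g, J) = ((-3 + 2*g) - 1)*J = (-4 + 2*g)*J = J*(-4 + 2*g))
1/(G(v(12), 130 + 107) + y(146)) = 1/(2*(130 + 107)*(-2 - ⅓*12²) + 146) = 1/(2*237*(-2 - ⅓*144) + 146) = 1/(2*237*(-2 - 48) + 146) = 1/(2*237*(-50) + 146) = 1/(-23700 + 146) = 1/(-23554) = -1/23554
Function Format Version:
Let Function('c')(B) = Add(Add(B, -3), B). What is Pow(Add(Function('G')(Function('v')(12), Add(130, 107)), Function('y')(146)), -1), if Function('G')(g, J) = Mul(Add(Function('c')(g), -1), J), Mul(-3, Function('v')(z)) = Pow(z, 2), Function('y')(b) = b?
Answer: Rational(-1, 23554) ≈ -4.2456e-5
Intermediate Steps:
Function('c')(B) = Add(-3, Mul(2, B)) (Function('c')(B) = Add(Add(-3, B), B) = Add(-3, Mul(2, B)))
Function('v')(z) = Mul(Rational(-1, 3), Pow(z, 2))
Function('G')(g, J) = Mul(J, Add(-4, Mul(2, g))) (Function('G')(g, J) = Mul(Add(Add(-3, Mul(2, g)), -1), J) = Mul(Add(-4, Mul(2, g)), J) = Mul(J, Add(-4, Mul(2, g))))
Pow(Add(Function('G')(Function('v')(12), Add(130, 107)), Function('y')(146)), -1) = Pow(Add(Mul(2, Add(130, 107), Add(-2, Mul(Rational(-1, 3), Pow(12, 2)))), 146), -1) = Pow(Add(Mul(2, 237, Add(-2, Mul(Rational(-1, 3), 144))), 146), -1) = Pow(Add(Mul(2, 237, Add(-2, -48)), 146), -1) = Pow(Add(Mul(2, 237, -50), 146), -1) = Pow(Add(-23700, 146), -1) = Pow(-23554, -1) = Rational(-1, 23554)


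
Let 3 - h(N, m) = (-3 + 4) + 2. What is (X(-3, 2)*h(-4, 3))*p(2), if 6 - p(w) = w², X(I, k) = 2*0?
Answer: 0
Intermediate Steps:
X(I, k) = 0
p(w) = 6 - w²
h(N, m) = 0 (h(N, m) = 3 - ((-3 + 4) + 2) = 3 - (1 + 2) = 3 - 1*3 = 3 - 3 = 0)
(X(-3, 2)*h(-4, 3))*p(2) = (0*0)*(6 - 1*2²) = 0*(6 - 1*4) = 0*(6 - 4) = 0*2 = 0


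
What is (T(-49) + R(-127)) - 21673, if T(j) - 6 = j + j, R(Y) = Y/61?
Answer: -1327792/61 ≈ -21767.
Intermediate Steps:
R(Y) = Y/61 (R(Y) = Y*(1/61) = Y/61)
T(j) = 6 + 2*j (T(j) = 6 + (j + j) = 6 + 2*j)
(T(-49) + R(-127)) - 21673 = ((6 + 2*(-49)) + (1/61)*(-127)) - 21673 = ((6 - 98) - 127/61) - 21673 = (-92 - 127/61) - 21673 = -5739/61 - 21673 = -1327792/61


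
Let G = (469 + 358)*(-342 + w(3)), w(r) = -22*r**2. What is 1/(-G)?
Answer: 1/446580 ≈ 2.2392e-6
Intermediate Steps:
G = -446580 (G = (469 + 358)*(-342 - 22*3**2) = 827*(-342 - 22*9) = 827*(-342 - 198) = 827*(-540) = -446580)
1/(-G) = 1/(-1*(-446580)) = 1/446580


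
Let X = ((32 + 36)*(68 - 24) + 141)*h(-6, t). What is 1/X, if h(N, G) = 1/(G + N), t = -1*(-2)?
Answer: -4/3133 ≈ -0.0012767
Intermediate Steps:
t = 2
X = -3133/4 (X = ((32 + 36)*(68 - 24) + 141)/(2 - 6) = (68*44 + 141)/(-4) = (2992 + 141)*(-1/4) = 3133*(-1/4) = -3133/4 ≈ -783.25)
1/X = 1/(-3133/4) = -4/3133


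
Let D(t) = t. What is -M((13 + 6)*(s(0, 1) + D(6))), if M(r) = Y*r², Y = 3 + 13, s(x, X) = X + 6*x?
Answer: -283024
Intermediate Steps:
Y = 16
M(r) = 16*r²
-M((13 + 6)*(s(0, 1) + D(6))) = -16*((13 + 6)*((1 + 6*0) + 6))² = -16*(19*((1 + 0) + 6))² = -16*(19*(1 + 6))² = -16*(19*7)² = -16*133² = -16*17689 = -1*283024 = -283024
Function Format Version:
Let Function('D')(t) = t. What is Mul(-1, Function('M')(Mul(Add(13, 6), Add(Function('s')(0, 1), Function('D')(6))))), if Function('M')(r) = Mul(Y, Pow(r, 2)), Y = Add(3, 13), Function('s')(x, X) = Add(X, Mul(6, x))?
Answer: -283024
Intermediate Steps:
Y = 16
Function('M')(r) = Mul(16, Pow(r, 2))
Mul(-1, Function('M')(Mul(Add(13, 6), Add(Function('s')(0, 1), Function('D')(6))))) = Mul(-1, Mul(16, Pow(Mul(Add(13, 6), Add(Add(1, Mul(6, 0)), 6)), 2))) = Mul(-1, Mul(16, Pow(Mul(19, Add(Add(1, 0), 6)), 2))) = Mul(-1, Mul(16, Pow(Mul(19, Add(1, 6)), 2))) = Mul(-1, Mul(16, Pow(Mul(19, 7), 2))) = Mul(-1, Mul(16, Pow(133, 2))) = Mul(-1, Mul(16, 17689)) = Mul(-1, 283024) = -283024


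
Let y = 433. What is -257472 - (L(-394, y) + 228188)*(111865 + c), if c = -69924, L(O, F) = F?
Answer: -9588850833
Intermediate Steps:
-257472 - (L(-394, y) + 228188)*(111865 + c) = -257472 - (433 + 228188)*(111865 - 69924) = -257472 - 228621*41941 = -257472 - 1*9588593361 = -257472 - 9588593361 = -9588850833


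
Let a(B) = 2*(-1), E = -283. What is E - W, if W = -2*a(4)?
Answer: -287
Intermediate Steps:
a(B) = -2
W = 4 (W = -2*(-2) = 4)
E - W = -283 - 1*4 = -283 - 4 = -287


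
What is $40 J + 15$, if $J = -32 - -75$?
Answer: $1735$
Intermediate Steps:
$J = 43$ ($J = -32 + 75 = 43$)
$40 J + 15 = 40 \cdot 43 + 15 = 1720 + 15 = 1735$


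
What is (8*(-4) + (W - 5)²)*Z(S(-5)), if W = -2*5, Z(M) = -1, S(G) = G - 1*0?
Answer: -193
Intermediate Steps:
S(G) = G (S(G) = G + 0 = G)
W = -10
(8*(-4) + (W - 5)²)*Z(S(-5)) = (8*(-4) + (-10 - 5)²)*(-1) = (-32 + (-15)²)*(-1) = (-32 + 225)*(-1) = 193*(-1) = -193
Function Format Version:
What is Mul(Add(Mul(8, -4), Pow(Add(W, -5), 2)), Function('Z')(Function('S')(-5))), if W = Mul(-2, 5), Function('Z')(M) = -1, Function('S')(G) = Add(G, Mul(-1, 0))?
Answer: -193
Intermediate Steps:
Function('S')(G) = G (Function('S')(G) = Add(G, 0) = G)
W = -10
Mul(Add(Mul(8, -4), Pow(Add(W, -5), 2)), Function('Z')(Function('S')(-5))) = Mul(Add(Mul(8, -4), Pow(Add(-10, -5), 2)), -1) = Mul(Add(-32, Pow(-15, 2)), -1) = Mul(Add(-32, 225), -1) = Mul(193, -1) = -193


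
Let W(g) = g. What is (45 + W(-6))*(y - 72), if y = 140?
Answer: 2652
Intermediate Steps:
(45 + W(-6))*(y - 72) = (45 - 6)*(140 - 72) = 39*68 = 2652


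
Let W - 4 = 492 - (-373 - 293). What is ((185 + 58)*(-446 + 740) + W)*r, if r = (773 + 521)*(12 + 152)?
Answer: 15407730464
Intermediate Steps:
W = 1162 (W = 4 + (492 - (-373 - 293)) = 4 + (492 - 1*(-666)) = 4 + (492 + 666) = 4 + 1158 = 1162)
r = 212216 (r = 1294*164 = 212216)
((185 + 58)*(-446 + 740) + W)*r = ((185 + 58)*(-446 + 740) + 1162)*212216 = (243*294 + 1162)*212216 = (71442 + 1162)*212216 = 72604*212216 = 15407730464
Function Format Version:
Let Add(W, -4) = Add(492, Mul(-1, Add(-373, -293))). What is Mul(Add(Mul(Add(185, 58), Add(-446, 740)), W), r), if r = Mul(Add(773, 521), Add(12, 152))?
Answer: 15407730464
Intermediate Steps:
W = 1162 (W = Add(4, Add(492, Mul(-1, Add(-373, -293)))) = Add(4, Add(492, Mul(-1, -666))) = Add(4, Add(492, 666)) = Add(4, 1158) = 1162)
r = 212216 (r = Mul(1294, 164) = 212216)
Mul(Add(Mul(Add(185, 58), Add(-446, 740)), W), r) = Mul(Add(Mul(Add(185, 58), Add(-446, 740)), 1162), 212216) = Mul(Add(Mul(243, 294), 1162), 212216) = Mul(Add(71442, 1162), 212216) = Mul(72604, 212216) = 15407730464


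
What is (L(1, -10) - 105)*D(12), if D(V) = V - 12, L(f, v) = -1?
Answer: 0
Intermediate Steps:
D(V) = -12 + V
(L(1, -10) - 105)*D(12) = (-1 - 105)*(-12 + 12) = -106*0 = 0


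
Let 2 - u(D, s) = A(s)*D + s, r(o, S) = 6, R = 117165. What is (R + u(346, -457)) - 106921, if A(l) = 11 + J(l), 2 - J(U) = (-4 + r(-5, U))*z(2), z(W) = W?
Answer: 7589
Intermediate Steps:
J(U) = -2 (J(U) = 2 - (-4 + 6)*2 = 2 - 2*2 = 2 - 1*4 = 2 - 4 = -2)
A(l) = 9 (A(l) = 11 - 2 = 9)
u(D, s) = 2 - s - 9*D (u(D, s) = 2 - (9*D + s) = 2 - (s + 9*D) = 2 + (-s - 9*D) = 2 - s - 9*D)
(R + u(346, -457)) - 106921 = (117165 + (2 - 1*(-457) - 9*346)) - 106921 = (117165 + (2 + 457 - 3114)) - 106921 = (117165 - 2655) - 106921 = 114510 - 106921 = 7589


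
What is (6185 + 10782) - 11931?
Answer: 5036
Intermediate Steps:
(6185 + 10782) - 11931 = 16967 - 11931 = 5036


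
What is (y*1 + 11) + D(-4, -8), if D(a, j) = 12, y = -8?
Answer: 15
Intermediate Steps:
(y*1 + 11) + D(-4, -8) = (-8*1 + 11) + 12 = (-8 + 11) + 12 = 3 + 12 = 15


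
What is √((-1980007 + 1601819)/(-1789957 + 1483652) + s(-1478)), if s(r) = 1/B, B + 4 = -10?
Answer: √21391293024290/4288270 ≈ 1.0785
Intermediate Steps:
B = -14 (B = -4 - 10 = -14)
s(r) = -1/14 (s(r) = 1/(-14) = -1/14)
√((-1980007 + 1601819)/(-1789957 + 1483652) + s(-1478)) = √((-1980007 + 1601819)/(-1789957 + 1483652) - 1/14) = √(-378188/(-306305) - 1/14) = √(-378188*(-1/306305) - 1/14) = √(378188/306305 - 1/14) = √(4988327/4288270) = √21391293024290/4288270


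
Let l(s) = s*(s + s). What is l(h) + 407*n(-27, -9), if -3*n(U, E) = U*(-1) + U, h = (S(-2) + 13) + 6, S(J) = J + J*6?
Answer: 50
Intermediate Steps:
S(J) = 7*J (S(J) = J + 6*J = 7*J)
h = 5 (h = (7*(-2) + 13) + 6 = (-14 + 13) + 6 = -1 + 6 = 5)
n(U, E) = 0 (n(U, E) = -(U*(-1) + U)/3 = -(-U + U)/3 = -1/3*0 = 0)
l(s) = 2*s**2 (l(s) = s*(2*s) = 2*s**2)
l(h) + 407*n(-27, -9) = 2*5**2 + 407*0 = 2*25 + 0 = 50 + 0 = 50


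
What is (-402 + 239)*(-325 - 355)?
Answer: 110840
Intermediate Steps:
(-402 + 239)*(-325 - 355) = -163*(-680) = 110840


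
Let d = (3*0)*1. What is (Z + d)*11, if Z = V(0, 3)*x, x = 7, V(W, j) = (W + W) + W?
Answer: 0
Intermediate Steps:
V(W, j) = 3*W (V(W, j) = 2*W + W = 3*W)
d = 0 (d = 0*1 = 0)
Z = 0 (Z = (3*0)*7 = 0*7 = 0)
(Z + d)*11 = (0 + 0)*11 = 0*11 = 0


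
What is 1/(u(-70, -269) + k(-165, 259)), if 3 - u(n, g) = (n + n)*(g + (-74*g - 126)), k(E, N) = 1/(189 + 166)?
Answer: 355/969697766 ≈ 3.6609e-7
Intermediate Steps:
k(E, N) = 1/355
u(n, g) = 3 - 2*n*(-126 - 73*g) (u(n, g) = 3 - (n + n)*(g + (-74*g - 126)) = 3 - 2*n*(g + (-126 - 74*g)) = 3 - 2*n*(-126 - 73*g))
1/(u(-70, -269) + k(-165, 259)) = 1/((3 + 252*(-70) + 146*(-269)*(-70)) + 1/355) = 1/((3 - 17640 + 2749180) + 1/355) = 1/(2731543 + 1/355) = 1/(969697766/355) = 355/969697766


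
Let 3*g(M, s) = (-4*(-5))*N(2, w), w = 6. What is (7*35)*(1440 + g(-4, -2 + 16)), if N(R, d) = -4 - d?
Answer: 1009400/3 ≈ 3.3647e+5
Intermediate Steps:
g(M, s) = -200/3 (g(M, s) = ((-4*(-5))*(-4 - 1*6))/3 = (20*(-4 - 6))/3 = (20*(-10))/3 = (⅓)*(-200) = -200/3)
(7*35)*(1440 + g(-4, -2 + 16)) = (7*35)*(1440 - 200/3) = 245*(4120/3) = 1009400/3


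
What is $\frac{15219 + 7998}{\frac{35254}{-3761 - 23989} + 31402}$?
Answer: $\frac{322135875}{435685123} \approx 0.73938$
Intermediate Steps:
$\frac{15219 + 7998}{\frac{35254}{-3761 - 23989} + 31402} = \frac{23217}{\frac{35254}{-3761 - 23989} + 31402} = \frac{23217}{\frac{35254}{-27750} + 31402} = \frac{23217}{35254 \left(- \frac{1}{27750}\right) + 31402} = \frac{23217}{- \frac{17627}{13875} + 31402} = \frac{23217}{\frac{435685123}{13875}} = 23217 \cdot \frac{13875}{435685123} = \frac{322135875}{435685123}$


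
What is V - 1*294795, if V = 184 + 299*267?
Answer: -214778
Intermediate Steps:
V = 80017 (V = 184 + 79833 = 80017)
V - 1*294795 = 80017 - 1*294795 = 80017 - 294795 = -214778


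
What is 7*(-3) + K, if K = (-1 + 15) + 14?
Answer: 7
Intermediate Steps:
K = 28 (K = 14 + 14 = 28)
7*(-3) + K = 7*(-3) + 28 = -21 + 28 = 7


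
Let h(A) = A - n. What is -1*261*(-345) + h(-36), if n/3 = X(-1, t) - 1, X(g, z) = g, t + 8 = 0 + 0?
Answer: 90015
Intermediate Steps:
t = -8 (t = -8 + (0 + 0) = -8 + 0 = -8)
n = -6 (n = 3*(-1 - 1) = 3*(-2) = -6)
h(A) = 6 + A (h(A) = A - 1*(-6) = A + 6 = 6 + A)
-1*261*(-345) + h(-36) = -1*261*(-345) + (6 - 36) = -261*(-345) - 30 = 90045 - 30 = 90015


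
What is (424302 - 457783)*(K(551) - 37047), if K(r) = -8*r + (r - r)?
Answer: 1387954855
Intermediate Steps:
K(r) = -8*r (K(r) = -8*r + 0 = -8*r)
(424302 - 457783)*(K(551) - 37047) = (424302 - 457783)*(-8*551 - 37047) = -33481*(-4408 - 37047) = -33481*(-41455) = 1387954855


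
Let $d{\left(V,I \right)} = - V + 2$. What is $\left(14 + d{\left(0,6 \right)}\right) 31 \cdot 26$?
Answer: $12896$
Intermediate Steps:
$d{\left(V,I \right)} = 2 - V$
$\left(14 + d{\left(0,6 \right)}\right) 31 \cdot 26 = \left(14 + \left(2 - 0\right)\right) 31 \cdot 26 = \left(14 + \left(2 + 0\right)\right) 31 \cdot 26 = \left(14 + 2\right) 31 \cdot 26 = 16 \cdot 31 \cdot 26 = 496 \cdot 26 = 12896$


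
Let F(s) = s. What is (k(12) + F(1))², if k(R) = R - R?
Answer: 1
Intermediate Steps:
k(R) = 0
(k(12) + F(1))² = (0 + 1)² = 1² = 1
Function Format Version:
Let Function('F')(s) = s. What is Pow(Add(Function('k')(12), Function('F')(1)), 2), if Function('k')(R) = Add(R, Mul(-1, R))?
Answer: 1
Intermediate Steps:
Function('k')(R) = 0
Pow(Add(Function('k')(12), Function('F')(1)), 2) = Pow(Add(0, 1), 2) = Pow(1, 2) = 1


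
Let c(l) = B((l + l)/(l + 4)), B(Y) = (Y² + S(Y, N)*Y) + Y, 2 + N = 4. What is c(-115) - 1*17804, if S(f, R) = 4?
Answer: -219182534/12321 ≈ -17789.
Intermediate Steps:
N = 2 (N = -2 + 4 = 2)
B(Y) = Y² + 5*Y (B(Y) = (Y² + 4*Y) + Y = Y² + 5*Y)
c(l) = 2*l*(5 + 2*l/(4 + l))/(4 + l) (c(l) = ((l + l)/(l + 4))*(5 + (l + l)/(l + 4)) = ((2*l)/(4 + l))*(5 + (2*l)/(4 + l)) = (2*l/(4 + l))*(5 + 2*l/(4 + l)) = 2*l*(5 + 2*l/(4 + l))/(4 + l))
c(-115) - 1*17804 = 2*(-115)*(20 + 7*(-115))/(4 - 115)² - 1*17804 = 2*(-115)*(20 - 805)/(-111)² - 17804 = 2*(-115)*(1/12321)*(-785) - 17804 = 180550/12321 - 17804 = -219182534/12321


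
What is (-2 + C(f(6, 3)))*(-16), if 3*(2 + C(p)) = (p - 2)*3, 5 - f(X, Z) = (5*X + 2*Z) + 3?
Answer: 640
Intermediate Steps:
f(X, Z) = 2 - 5*X - 2*Z (f(X, Z) = 5 - ((5*X + 2*Z) + 3) = 5 - ((2*Z + 5*X) + 3) = 5 - (3 + 2*Z + 5*X) = 5 + (-3 - 5*X - 2*Z) = 2 - 5*X - 2*Z)
C(p) = -4 + p (C(p) = -2 + ((p - 2)*3)/3 = -2 + ((-2 + p)*3)/3 = -2 + (-6 + 3*p)/3 = -2 + (-2 + p) = -4 + p)
(-2 + C(f(6, 3)))*(-16) = (-2 + (-4 + (2 - 5*6 - 2*3)))*(-16) = (-2 + (-4 + (2 - 30 - 6)))*(-16) = (-2 + (-4 - 34))*(-16) = (-2 - 38)*(-16) = -40*(-16) = 640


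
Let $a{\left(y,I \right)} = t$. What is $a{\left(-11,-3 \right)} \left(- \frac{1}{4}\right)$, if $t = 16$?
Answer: $-4$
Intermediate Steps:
$a{\left(y,I \right)} = 16$
$a{\left(-11,-3 \right)} \left(- \frac{1}{4}\right) = 16 \left(- \frac{1}{4}\right) = -4$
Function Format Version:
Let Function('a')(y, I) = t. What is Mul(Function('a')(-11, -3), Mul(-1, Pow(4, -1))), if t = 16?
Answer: -4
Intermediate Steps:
Function('a')(y, I) = 16
Mul(Function('a')(-11, -3), Mul(-1, Pow(4, -1))) = Mul(16, Mul(-1, Pow(4, -1))) = Mul(16, Mul(-1, Rational(1, 4))) = Mul(16, Rational(-1, 4)) = -4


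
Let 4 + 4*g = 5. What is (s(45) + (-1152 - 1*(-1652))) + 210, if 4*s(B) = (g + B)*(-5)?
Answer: 10455/16 ≈ 653.44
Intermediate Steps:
g = ¼ (g = -1 + (¼)*5 = -1 + 5/4 = ¼ ≈ 0.25000)
s(B) = -5/16 - 5*B/4 (s(B) = ((¼ + B)*(-5))/4 = (-5/4 - 5*B)/4 = -5/16 - 5*B/4)
(s(45) + (-1152 - 1*(-1652))) + 210 = ((-5/16 - 5/4*45) + (-1152 - 1*(-1652))) + 210 = ((-5/16 - 225/4) + (-1152 + 1652)) + 210 = (-905/16 + 500) + 210 = 7095/16 + 210 = 10455/16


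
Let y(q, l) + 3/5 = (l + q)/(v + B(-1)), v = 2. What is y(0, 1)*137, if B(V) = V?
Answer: 274/5 ≈ 54.800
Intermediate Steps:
y(q, l) = -⅗ + l + q (y(q, l) = -⅗ + (l + q)/(2 - 1) = -⅗ + (l + q)/1 = -⅗ + (l + q)*1 = -⅗ + (l + q) = -⅗ + l + q)
y(0, 1)*137 = (-⅗ + 1 + 0)*137 = (⅖)*137 = 274/5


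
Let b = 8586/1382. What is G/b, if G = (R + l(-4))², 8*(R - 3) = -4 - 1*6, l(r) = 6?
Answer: 664051/68688 ≈ 9.6676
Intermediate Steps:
R = 7/4 (R = 3 + (-4 - 1*6)/8 = 3 + (-4 - 6)/8 = 3 + (⅛)*(-10) = 3 - 5/4 = 7/4 ≈ 1.7500)
G = 961/16 (G = (7/4 + 6)² = (31/4)² = 961/16 ≈ 60.063)
b = 4293/691 (b = 8586*(1/1382) = 4293/691 ≈ 6.2127)
G/b = 961/(16*(4293/691)) = (961/16)*(691/4293) = 664051/68688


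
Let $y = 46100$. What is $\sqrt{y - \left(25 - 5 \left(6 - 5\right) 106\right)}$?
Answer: $\sqrt{46605} \approx 215.88$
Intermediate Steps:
$\sqrt{y - \left(25 - 5 \left(6 - 5\right) 106\right)} = \sqrt{46100 - \left(25 - 5 \left(6 - 5\right) 106\right)} = \sqrt{46100 - \left(25 - 5 \cdot 1 \cdot 106\right)} = \sqrt{46100 + \left(5 \cdot 106 - 25\right)} = \sqrt{46100 + \left(530 - 25\right)} = \sqrt{46100 + 505} = \sqrt{46605}$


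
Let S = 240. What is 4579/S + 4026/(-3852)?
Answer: 154371/8560 ≈ 18.034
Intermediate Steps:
4579/S + 4026/(-3852) = 4579/240 + 4026/(-3852) = 4579*(1/240) + 4026*(-1/3852) = 4579/240 - 671/642 = 154371/8560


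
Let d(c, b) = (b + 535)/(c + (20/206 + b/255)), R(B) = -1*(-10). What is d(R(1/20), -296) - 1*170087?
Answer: -39915182609/234712 ≈ -1.7006e+5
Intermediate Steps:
R(B) = 10
d(c, b) = (535 + b)/(10/103 + c + b/255) (d(c, b) = (535 + b)/(c + (20*(1/206) + b*(1/255))) = (535 + b)/(c + (10/103 + b/255)) = (535 + b)/(10/103 + c + b/255))
d(R(1/20), -296) - 1*170087 = 26265*(535 - 296)/(2550 + 103*(-296) + 26265*10) - 1*170087 = 26265*239/(2550 - 30488 + 262650) - 170087 = 26265*239/234712 - 170087 = 26265*(1/234712)*239 - 170087 = 6277335/234712 - 170087 = -39915182609/234712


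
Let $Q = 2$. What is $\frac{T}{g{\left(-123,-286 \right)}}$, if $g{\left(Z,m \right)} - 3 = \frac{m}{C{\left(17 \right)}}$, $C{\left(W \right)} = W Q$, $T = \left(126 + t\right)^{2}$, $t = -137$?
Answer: $- \frac{2057}{92} \approx -22.359$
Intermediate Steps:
$T = 121$ ($T = \left(126 - 137\right)^{2} = \left(-11\right)^{2} = 121$)
$C{\left(W \right)} = 2 W$ ($C{\left(W \right)} = W 2 = 2 W$)
$g{\left(Z,m \right)} = 3 + \frac{m}{34}$ ($g{\left(Z,m \right)} = 3 + \frac{m}{2 \cdot 17} = 3 + \frac{m}{34}$)
$\frac{T}{g{\left(-123,-286 \right)}} = \frac{121}{3 + \frac{1}{34} \left(-286\right)} = \frac{121}{3 - \frac{143}{17}} = \frac{121}{- \frac{92}{17}} = 121 \left(- \frac{17}{92}\right) = - \frac{2057}{92}$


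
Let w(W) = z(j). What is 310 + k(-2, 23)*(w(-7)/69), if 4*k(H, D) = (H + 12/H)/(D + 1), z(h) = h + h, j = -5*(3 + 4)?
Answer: 128375/414 ≈ 310.08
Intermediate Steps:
j = -35 (j = -5*7 = -35)
z(h) = 2*h
w(W) = -70 (w(W) = 2*(-35) = -70)
k(H, D) = (H + 12/H)/(4*(1 + D)) (k(H, D) = ((H + 12/H)/(D + 1))/4 = ((H + 12/H)/(1 + D))/4 = (H + 12/H)/(4*(1 + D)))
310 + k(-2, 23)*(w(-7)/69) = 310 + ((1/4)*(12 + (-2)**2)/(-2*(1 + 23)))*(-70/69) = 310 + ((1/4)*(-1/2)*(12 + 4)/24)*(-70*1/69) = 310 + ((1/4)*(-1/2)*(1/24)*16)*(-70/69) = 310 - 1/12*(-70/69) = 310 + 35/414 = 128375/414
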